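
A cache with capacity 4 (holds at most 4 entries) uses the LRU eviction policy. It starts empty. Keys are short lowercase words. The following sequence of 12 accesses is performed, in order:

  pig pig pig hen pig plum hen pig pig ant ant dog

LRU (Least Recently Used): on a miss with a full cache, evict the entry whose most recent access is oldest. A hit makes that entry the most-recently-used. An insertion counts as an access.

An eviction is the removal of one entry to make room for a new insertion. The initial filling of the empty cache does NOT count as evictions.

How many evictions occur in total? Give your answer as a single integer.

LRU simulation (capacity=4):
  1. access pig: MISS. Cache (LRU->MRU): [pig]
  2. access pig: HIT. Cache (LRU->MRU): [pig]
  3. access pig: HIT. Cache (LRU->MRU): [pig]
  4. access hen: MISS. Cache (LRU->MRU): [pig hen]
  5. access pig: HIT. Cache (LRU->MRU): [hen pig]
  6. access plum: MISS. Cache (LRU->MRU): [hen pig plum]
  7. access hen: HIT. Cache (LRU->MRU): [pig plum hen]
  8. access pig: HIT. Cache (LRU->MRU): [plum hen pig]
  9. access pig: HIT. Cache (LRU->MRU): [plum hen pig]
  10. access ant: MISS. Cache (LRU->MRU): [plum hen pig ant]
  11. access ant: HIT. Cache (LRU->MRU): [plum hen pig ant]
  12. access dog: MISS, evict plum. Cache (LRU->MRU): [hen pig ant dog]
Total: 7 hits, 5 misses, 1 evictions

Answer: 1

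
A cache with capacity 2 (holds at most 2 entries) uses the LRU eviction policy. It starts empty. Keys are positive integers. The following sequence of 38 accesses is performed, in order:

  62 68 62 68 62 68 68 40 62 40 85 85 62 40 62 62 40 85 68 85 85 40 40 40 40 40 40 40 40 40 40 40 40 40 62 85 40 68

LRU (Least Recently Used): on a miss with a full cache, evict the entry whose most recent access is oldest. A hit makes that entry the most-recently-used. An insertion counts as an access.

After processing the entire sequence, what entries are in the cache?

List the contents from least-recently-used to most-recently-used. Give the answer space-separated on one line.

LRU simulation (capacity=2):
  1. access 62: MISS. Cache (LRU->MRU): [62]
  2. access 68: MISS. Cache (LRU->MRU): [62 68]
  3. access 62: HIT. Cache (LRU->MRU): [68 62]
  4. access 68: HIT. Cache (LRU->MRU): [62 68]
  5. access 62: HIT. Cache (LRU->MRU): [68 62]
  6. access 68: HIT. Cache (LRU->MRU): [62 68]
  7. access 68: HIT. Cache (LRU->MRU): [62 68]
  8. access 40: MISS, evict 62. Cache (LRU->MRU): [68 40]
  9. access 62: MISS, evict 68. Cache (LRU->MRU): [40 62]
  10. access 40: HIT. Cache (LRU->MRU): [62 40]
  11. access 85: MISS, evict 62. Cache (LRU->MRU): [40 85]
  12. access 85: HIT. Cache (LRU->MRU): [40 85]
  13. access 62: MISS, evict 40. Cache (LRU->MRU): [85 62]
  14. access 40: MISS, evict 85. Cache (LRU->MRU): [62 40]
  15. access 62: HIT. Cache (LRU->MRU): [40 62]
  16. access 62: HIT. Cache (LRU->MRU): [40 62]
  17. access 40: HIT. Cache (LRU->MRU): [62 40]
  18. access 85: MISS, evict 62. Cache (LRU->MRU): [40 85]
  19. access 68: MISS, evict 40. Cache (LRU->MRU): [85 68]
  20. access 85: HIT. Cache (LRU->MRU): [68 85]
  21. access 85: HIT. Cache (LRU->MRU): [68 85]
  22. access 40: MISS, evict 68. Cache (LRU->MRU): [85 40]
  23. access 40: HIT. Cache (LRU->MRU): [85 40]
  24. access 40: HIT. Cache (LRU->MRU): [85 40]
  25. access 40: HIT. Cache (LRU->MRU): [85 40]
  26. access 40: HIT. Cache (LRU->MRU): [85 40]
  27. access 40: HIT. Cache (LRU->MRU): [85 40]
  28. access 40: HIT. Cache (LRU->MRU): [85 40]
  29. access 40: HIT. Cache (LRU->MRU): [85 40]
  30. access 40: HIT. Cache (LRU->MRU): [85 40]
  31. access 40: HIT. Cache (LRU->MRU): [85 40]
  32. access 40: HIT. Cache (LRU->MRU): [85 40]
  33. access 40: HIT. Cache (LRU->MRU): [85 40]
  34. access 40: HIT. Cache (LRU->MRU): [85 40]
  35. access 62: MISS, evict 85. Cache (LRU->MRU): [40 62]
  36. access 85: MISS, evict 40. Cache (LRU->MRU): [62 85]
  37. access 40: MISS, evict 62. Cache (LRU->MRU): [85 40]
  38. access 68: MISS, evict 85. Cache (LRU->MRU): [40 68]
Total: 24 hits, 14 misses, 12 evictions

Answer: 40 68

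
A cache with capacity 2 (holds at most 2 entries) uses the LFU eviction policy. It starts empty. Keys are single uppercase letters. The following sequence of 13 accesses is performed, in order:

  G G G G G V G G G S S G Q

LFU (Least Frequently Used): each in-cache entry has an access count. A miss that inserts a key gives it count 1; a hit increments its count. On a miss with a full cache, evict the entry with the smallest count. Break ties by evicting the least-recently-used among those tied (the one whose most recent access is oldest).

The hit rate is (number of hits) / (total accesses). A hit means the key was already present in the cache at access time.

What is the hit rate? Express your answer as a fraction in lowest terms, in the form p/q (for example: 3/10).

LFU simulation (capacity=2):
  1. access G: MISS. Cache: [G(c=1)]
  2. access G: HIT, count now 2. Cache: [G(c=2)]
  3. access G: HIT, count now 3. Cache: [G(c=3)]
  4. access G: HIT, count now 4. Cache: [G(c=4)]
  5. access G: HIT, count now 5. Cache: [G(c=5)]
  6. access V: MISS. Cache: [V(c=1) G(c=5)]
  7. access G: HIT, count now 6. Cache: [V(c=1) G(c=6)]
  8. access G: HIT, count now 7. Cache: [V(c=1) G(c=7)]
  9. access G: HIT, count now 8. Cache: [V(c=1) G(c=8)]
  10. access S: MISS, evict V(c=1). Cache: [S(c=1) G(c=8)]
  11. access S: HIT, count now 2. Cache: [S(c=2) G(c=8)]
  12. access G: HIT, count now 9. Cache: [S(c=2) G(c=9)]
  13. access Q: MISS, evict S(c=2). Cache: [Q(c=1) G(c=9)]
Total: 9 hits, 4 misses, 2 evictions

Hit rate = 9/13

Answer: 9/13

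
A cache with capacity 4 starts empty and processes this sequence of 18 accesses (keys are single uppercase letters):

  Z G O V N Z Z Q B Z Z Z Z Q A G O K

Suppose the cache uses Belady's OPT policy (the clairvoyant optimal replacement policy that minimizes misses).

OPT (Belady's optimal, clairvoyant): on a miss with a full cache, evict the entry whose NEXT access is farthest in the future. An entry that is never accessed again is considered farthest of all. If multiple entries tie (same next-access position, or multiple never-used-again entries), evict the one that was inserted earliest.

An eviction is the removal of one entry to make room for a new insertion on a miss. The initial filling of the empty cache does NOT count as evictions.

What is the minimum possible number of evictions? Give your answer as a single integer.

OPT (Belady) simulation (capacity=4):
  1. access Z: MISS. Cache: [Z]
  2. access G: MISS. Cache: [Z G]
  3. access O: MISS. Cache: [Z G O]
  4. access V: MISS. Cache: [Z G O V]
  5. access N: MISS, evict V (next use: never). Cache: [Z G O N]
  6. access Z: HIT. Next use of Z: step 7. Cache: [Z G O N]
  7. access Z: HIT. Next use of Z: step 10. Cache: [Z G O N]
  8. access Q: MISS, evict N (next use: never). Cache: [Z G O Q]
  9. access B: MISS, evict O (next use: step 17). Cache: [Z G Q B]
  10. access Z: HIT. Next use of Z: step 11. Cache: [Z G Q B]
  11. access Z: HIT. Next use of Z: step 12. Cache: [Z G Q B]
  12. access Z: HIT. Next use of Z: step 13. Cache: [Z G Q B]
  13. access Z: HIT. Next use of Z: never. Cache: [Z G Q B]
  14. access Q: HIT. Next use of Q: never. Cache: [Z G Q B]
  15. access A: MISS, evict Z (next use: never). Cache: [G Q B A]
  16. access G: HIT. Next use of G: never. Cache: [G Q B A]
  17. access O: MISS, evict G (next use: never). Cache: [Q B A O]
  18. access K: MISS, evict Q (next use: never). Cache: [B A O K]
Total: 8 hits, 10 misses, 6 evictions

Answer: 6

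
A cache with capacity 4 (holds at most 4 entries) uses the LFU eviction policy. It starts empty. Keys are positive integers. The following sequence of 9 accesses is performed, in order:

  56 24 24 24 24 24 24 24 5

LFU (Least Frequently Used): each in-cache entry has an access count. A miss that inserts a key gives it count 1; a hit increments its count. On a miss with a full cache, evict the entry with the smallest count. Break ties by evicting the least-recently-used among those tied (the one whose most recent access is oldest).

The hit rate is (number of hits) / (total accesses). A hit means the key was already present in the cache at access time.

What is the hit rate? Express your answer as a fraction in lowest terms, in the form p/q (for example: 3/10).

Answer: 2/3

Derivation:
LFU simulation (capacity=4):
  1. access 56: MISS. Cache: [56(c=1)]
  2. access 24: MISS. Cache: [56(c=1) 24(c=1)]
  3. access 24: HIT, count now 2. Cache: [56(c=1) 24(c=2)]
  4. access 24: HIT, count now 3. Cache: [56(c=1) 24(c=3)]
  5. access 24: HIT, count now 4. Cache: [56(c=1) 24(c=4)]
  6. access 24: HIT, count now 5. Cache: [56(c=1) 24(c=5)]
  7. access 24: HIT, count now 6. Cache: [56(c=1) 24(c=6)]
  8. access 24: HIT, count now 7. Cache: [56(c=1) 24(c=7)]
  9. access 5: MISS. Cache: [56(c=1) 5(c=1) 24(c=7)]
Total: 6 hits, 3 misses, 0 evictions

Hit rate = 6/9 = 2/3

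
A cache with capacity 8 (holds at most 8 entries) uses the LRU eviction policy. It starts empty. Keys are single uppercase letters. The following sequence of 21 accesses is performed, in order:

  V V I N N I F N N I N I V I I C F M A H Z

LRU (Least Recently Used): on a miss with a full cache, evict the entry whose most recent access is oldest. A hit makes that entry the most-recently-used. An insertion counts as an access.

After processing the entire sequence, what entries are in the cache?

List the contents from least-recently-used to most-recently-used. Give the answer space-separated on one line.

Answer: V I C F M A H Z

Derivation:
LRU simulation (capacity=8):
  1. access V: MISS. Cache (LRU->MRU): [V]
  2. access V: HIT. Cache (LRU->MRU): [V]
  3. access I: MISS. Cache (LRU->MRU): [V I]
  4. access N: MISS. Cache (LRU->MRU): [V I N]
  5. access N: HIT. Cache (LRU->MRU): [V I N]
  6. access I: HIT. Cache (LRU->MRU): [V N I]
  7. access F: MISS. Cache (LRU->MRU): [V N I F]
  8. access N: HIT. Cache (LRU->MRU): [V I F N]
  9. access N: HIT. Cache (LRU->MRU): [V I F N]
  10. access I: HIT. Cache (LRU->MRU): [V F N I]
  11. access N: HIT. Cache (LRU->MRU): [V F I N]
  12. access I: HIT. Cache (LRU->MRU): [V F N I]
  13. access V: HIT. Cache (LRU->MRU): [F N I V]
  14. access I: HIT. Cache (LRU->MRU): [F N V I]
  15. access I: HIT. Cache (LRU->MRU): [F N V I]
  16. access C: MISS. Cache (LRU->MRU): [F N V I C]
  17. access F: HIT. Cache (LRU->MRU): [N V I C F]
  18. access M: MISS. Cache (LRU->MRU): [N V I C F M]
  19. access A: MISS. Cache (LRU->MRU): [N V I C F M A]
  20. access H: MISS. Cache (LRU->MRU): [N V I C F M A H]
  21. access Z: MISS, evict N. Cache (LRU->MRU): [V I C F M A H Z]
Total: 12 hits, 9 misses, 1 evictions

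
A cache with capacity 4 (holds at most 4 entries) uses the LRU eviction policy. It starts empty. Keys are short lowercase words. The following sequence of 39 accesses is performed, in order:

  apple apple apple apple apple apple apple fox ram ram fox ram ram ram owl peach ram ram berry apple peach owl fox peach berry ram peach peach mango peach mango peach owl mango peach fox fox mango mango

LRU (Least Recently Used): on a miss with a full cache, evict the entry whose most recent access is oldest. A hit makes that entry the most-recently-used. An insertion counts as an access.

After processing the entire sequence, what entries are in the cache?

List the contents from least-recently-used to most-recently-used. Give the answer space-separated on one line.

LRU simulation (capacity=4):
  1. access apple: MISS. Cache (LRU->MRU): [apple]
  2. access apple: HIT. Cache (LRU->MRU): [apple]
  3. access apple: HIT. Cache (LRU->MRU): [apple]
  4. access apple: HIT. Cache (LRU->MRU): [apple]
  5. access apple: HIT. Cache (LRU->MRU): [apple]
  6. access apple: HIT. Cache (LRU->MRU): [apple]
  7. access apple: HIT. Cache (LRU->MRU): [apple]
  8. access fox: MISS. Cache (LRU->MRU): [apple fox]
  9. access ram: MISS. Cache (LRU->MRU): [apple fox ram]
  10. access ram: HIT. Cache (LRU->MRU): [apple fox ram]
  11. access fox: HIT. Cache (LRU->MRU): [apple ram fox]
  12. access ram: HIT. Cache (LRU->MRU): [apple fox ram]
  13. access ram: HIT. Cache (LRU->MRU): [apple fox ram]
  14. access ram: HIT. Cache (LRU->MRU): [apple fox ram]
  15. access owl: MISS. Cache (LRU->MRU): [apple fox ram owl]
  16. access peach: MISS, evict apple. Cache (LRU->MRU): [fox ram owl peach]
  17. access ram: HIT. Cache (LRU->MRU): [fox owl peach ram]
  18. access ram: HIT. Cache (LRU->MRU): [fox owl peach ram]
  19. access berry: MISS, evict fox. Cache (LRU->MRU): [owl peach ram berry]
  20. access apple: MISS, evict owl. Cache (LRU->MRU): [peach ram berry apple]
  21. access peach: HIT. Cache (LRU->MRU): [ram berry apple peach]
  22. access owl: MISS, evict ram. Cache (LRU->MRU): [berry apple peach owl]
  23. access fox: MISS, evict berry. Cache (LRU->MRU): [apple peach owl fox]
  24. access peach: HIT. Cache (LRU->MRU): [apple owl fox peach]
  25. access berry: MISS, evict apple. Cache (LRU->MRU): [owl fox peach berry]
  26. access ram: MISS, evict owl. Cache (LRU->MRU): [fox peach berry ram]
  27. access peach: HIT. Cache (LRU->MRU): [fox berry ram peach]
  28. access peach: HIT. Cache (LRU->MRU): [fox berry ram peach]
  29. access mango: MISS, evict fox. Cache (LRU->MRU): [berry ram peach mango]
  30. access peach: HIT. Cache (LRU->MRU): [berry ram mango peach]
  31. access mango: HIT. Cache (LRU->MRU): [berry ram peach mango]
  32. access peach: HIT. Cache (LRU->MRU): [berry ram mango peach]
  33. access owl: MISS, evict berry. Cache (LRU->MRU): [ram mango peach owl]
  34. access mango: HIT. Cache (LRU->MRU): [ram peach owl mango]
  35. access peach: HIT. Cache (LRU->MRU): [ram owl mango peach]
  36. access fox: MISS, evict ram. Cache (LRU->MRU): [owl mango peach fox]
  37. access fox: HIT. Cache (LRU->MRU): [owl mango peach fox]
  38. access mango: HIT. Cache (LRU->MRU): [owl peach fox mango]
  39. access mango: HIT. Cache (LRU->MRU): [owl peach fox mango]
Total: 25 hits, 14 misses, 10 evictions

Answer: owl peach fox mango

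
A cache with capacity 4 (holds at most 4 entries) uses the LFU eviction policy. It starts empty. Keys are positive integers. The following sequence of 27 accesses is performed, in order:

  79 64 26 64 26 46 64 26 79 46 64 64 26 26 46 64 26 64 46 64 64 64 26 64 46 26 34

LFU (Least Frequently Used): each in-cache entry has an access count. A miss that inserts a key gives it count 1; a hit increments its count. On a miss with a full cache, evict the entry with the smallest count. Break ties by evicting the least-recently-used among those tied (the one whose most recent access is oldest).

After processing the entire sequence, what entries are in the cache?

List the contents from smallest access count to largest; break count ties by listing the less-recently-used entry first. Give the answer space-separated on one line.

Answer: 34 46 26 64

Derivation:
LFU simulation (capacity=4):
  1. access 79: MISS. Cache: [79(c=1)]
  2. access 64: MISS. Cache: [79(c=1) 64(c=1)]
  3. access 26: MISS. Cache: [79(c=1) 64(c=1) 26(c=1)]
  4. access 64: HIT, count now 2. Cache: [79(c=1) 26(c=1) 64(c=2)]
  5. access 26: HIT, count now 2. Cache: [79(c=1) 64(c=2) 26(c=2)]
  6. access 46: MISS. Cache: [79(c=1) 46(c=1) 64(c=2) 26(c=2)]
  7. access 64: HIT, count now 3. Cache: [79(c=1) 46(c=1) 26(c=2) 64(c=3)]
  8. access 26: HIT, count now 3. Cache: [79(c=1) 46(c=1) 64(c=3) 26(c=3)]
  9. access 79: HIT, count now 2. Cache: [46(c=1) 79(c=2) 64(c=3) 26(c=3)]
  10. access 46: HIT, count now 2. Cache: [79(c=2) 46(c=2) 64(c=3) 26(c=3)]
  11. access 64: HIT, count now 4. Cache: [79(c=2) 46(c=2) 26(c=3) 64(c=4)]
  12. access 64: HIT, count now 5. Cache: [79(c=2) 46(c=2) 26(c=3) 64(c=5)]
  13. access 26: HIT, count now 4. Cache: [79(c=2) 46(c=2) 26(c=4) 64(c=5)]
  14. access 26: HIT, count now 5. Cache: [79(c=2) 46(c=2) 64(c=5) 26(c=5)]
  15. access 46: HIT, count now 3. Cache: [79(c=2) 46(c=3) 64(c=5) 26(c=5)]
  16. access 64: HIT, count now 6. Cache: [79(c=2) 46(c=3) 26(c=5) 64(c=6)]
  17. access 26: HIT, count now 6. Cache: [79(c=2) 46(c=3) 64(c=6) 26(c=6)]
  18. access 64: HIT, count now 7. Cache: [79(c=2) 46(c=3) 26(c=6) 64(c=7)]
  19. access 46: HIT, count now 4. Cache: [79(c=2) 46(c=4) 26(c=6) 64(c=7)]
  20. access 64: HIT, count now 8. Cache: [79(c=2) 46(c=4) 26(c=6) 64(c=8)]
  21. access 64: HIT, count now 9. Cache: [79(c=2) 46(c=4) 26(c=6) 64(c=9)]
  22. access 64: HIT, count now 10. Cache: [79(c=2) 46(c=4) 26(c=6) 64(c=10)]
  23. access 26: HIT, count now 7. Cache: [79(c=2) 46(c=4) 26(c=7) 64(c=10)]
  24. access 64: HIT, count now 11. Cache: [79(c=2) 46(c=4) 26(c=7) 64(c=11)]
  25. access 46: HIT, count now 5. Cache: [79(c=2) 46(c=5) 26(c=7) 64(c=11)]
  26. access 26: HIT, count now 8. Cache: [79(c=2) 46(c=5) 26(c=8) 64(c=11)]
  27. access 34: MISS, evict 79(c=2). Cache: [34(c=1) 46(c=5) 26(c=8) 64(c=11)]
Total: 22 hits, 5 misses, 1 evictions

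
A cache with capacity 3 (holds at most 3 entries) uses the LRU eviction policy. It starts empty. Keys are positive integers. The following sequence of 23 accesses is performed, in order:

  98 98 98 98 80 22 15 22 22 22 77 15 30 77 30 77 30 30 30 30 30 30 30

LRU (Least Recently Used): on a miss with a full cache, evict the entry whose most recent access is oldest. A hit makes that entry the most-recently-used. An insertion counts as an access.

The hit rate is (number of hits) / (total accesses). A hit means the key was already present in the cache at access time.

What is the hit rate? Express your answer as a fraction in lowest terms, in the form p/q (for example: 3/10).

LRU simulation (capacity=3):
  1. access 98: MISS. Cache (LRU->MRU): [98]
  2. access 98: HIT. Cache (LRU->MRU): [98]
  3. access 98: HIT. Cache (LRU->MRU): [98]
  4. access 98: HIT. Cache (LRU->MRU): [98]
  5. access 80: MISS. Cache (LRU->MRU): [98 80]
  6. access 22: MISS. Cache (LRU->MRU): [98 80 22]
  7. access 15: MISS, evict 98. Cache (LRU->MRU): [80 22 15]
  8. access 22: HIT. Cache (LRU->MRU): [80 15 22]
  9. access 22: HIT. Cache (LRU->MRU): [80 15 22]
  10. access 22: HIT. Cache (LRU->MRU): [80 15 22]
  11. access 77: MISS, evict 80. Cache (LRU->MRU): [15 22 77]
  12. access 15: HIT. Cache (LRU->MRU): [22 77 15]
  13. access 30: MISS, evict 22. Cache (LRU->MRU): [77 15 30]
  14. access 77: HIT. Cache (LRU->MRU): [15 30 77]
  15. access 30: HIT. Cache (LRU->MRU): [15 77 30]
  16. access 77: HIT. Cache (LRU->MRU): [15 30 77]
  17. access 30: HIT. Cache (LRU->MRU): [15 77 30]
  18. access 30: HIT. Cache (LRU->MRU): [15 77 30]
  19. access 30: HIT. Cache (LRU->MRU): [15 77 30]
  20. access 30: HIT. Cache (LRU->MRU): [15 77 30]
  21. access 30: HIT. Cache (LRU->MRU): [15 77 30]
  22. access 30: HIT. Cache (LRU->MRU): [15 77 30]
  23. access 30: HIT. Cache (LRU->MRU): [15 77 30]
Total: 17 hits, 6 misses, 3 evictions

Hit rate = 17/23

Answer: 17/23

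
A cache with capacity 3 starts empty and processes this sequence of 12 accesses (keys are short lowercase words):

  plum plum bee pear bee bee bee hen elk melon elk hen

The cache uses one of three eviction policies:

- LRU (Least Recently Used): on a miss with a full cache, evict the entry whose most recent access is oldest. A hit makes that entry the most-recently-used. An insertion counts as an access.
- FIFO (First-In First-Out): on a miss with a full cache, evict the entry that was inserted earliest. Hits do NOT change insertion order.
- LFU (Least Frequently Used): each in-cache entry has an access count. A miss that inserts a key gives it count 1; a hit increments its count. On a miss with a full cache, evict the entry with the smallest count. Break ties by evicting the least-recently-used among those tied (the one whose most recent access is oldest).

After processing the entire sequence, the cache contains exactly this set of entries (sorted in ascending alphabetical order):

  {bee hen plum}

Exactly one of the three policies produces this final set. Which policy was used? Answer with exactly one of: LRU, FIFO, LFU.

Simulating under each policy and comparing final sets:
  LRU: final set = {elk hen melon} -> differs
  FIFO: final set = {elk hen melon} -> differs
  LFU: final set = {bee hen plum} -> MATCHES target
Only LFU produces the target set.

Answer: LFU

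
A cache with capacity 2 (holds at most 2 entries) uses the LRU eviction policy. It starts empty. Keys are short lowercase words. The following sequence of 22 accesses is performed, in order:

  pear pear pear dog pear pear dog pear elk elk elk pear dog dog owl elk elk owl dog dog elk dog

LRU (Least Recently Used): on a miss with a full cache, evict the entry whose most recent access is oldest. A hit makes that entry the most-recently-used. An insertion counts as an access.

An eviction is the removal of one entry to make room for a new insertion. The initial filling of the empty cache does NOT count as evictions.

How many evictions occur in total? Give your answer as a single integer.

Answer: 6

Derivation:
LRU simulation (capacity=2):
  1. access pear: MISS. Cache (LRU->MRU): [pear]
  2. access pear: HIT. Cache (LRU->MRU): [pear]
  3. access pear: HIT. Cache (LRU->MRU): [pear]
  4. access dog: MISS. Cache (LRU->MRU): [pear dog]
  5. access pear: HIT. Cache (LRU->MRU): [dog pear]
  6. access pear: HIT. Cache (LRU->MRU): [dog pear]
  7. access dog: HIT. Cache (LRU->MRU): [pear dog]
  8. access pear: HIT. Cache (LRU->MRU): [dog pear]
  9. access elk: MISS, evict dog. Cache (LRU->MRU): [pear elk]
  10. access elk: HIT. Cache (LRU->MRU): [pear elk]
  11. access elk: HIT. Cache (LRU->MRU): [pear elk]
  12. access pear: HIT. Cache (LRU->MRU): [elk pear]
  13. access dog: MISS, evict elk. Cache (LRU->MRU): [pear dog]
  14. access dog: HIT. Cache (LRU->MRU): [pear dog]
  15. access owl: MISS, evict pear. Cache (LRU->MRU): [dog owl]
  16. access elk: MISS, evict dog. Cache (LRU->MRU): [owl elk]
  17. access elk: HIT. Cache (LRU->MRU): [owl elk]
  18. access owl: HIT. Cache (LRU->MRU): [elk owl]
  19. access dog: MISS, evict elk. Cache (LRU->MRU): [owl dog]
  20. access dog: HIT. Cache (LRU->MRU): [owl dog]
  21. access elk: MISS, evict owl. Cache (LRU->MRU): [dog elk]
  22. access dog: HIT. Cache (LRU->MRU): [elk dog]
Total: 14 hits, 8 misses, 6 evictions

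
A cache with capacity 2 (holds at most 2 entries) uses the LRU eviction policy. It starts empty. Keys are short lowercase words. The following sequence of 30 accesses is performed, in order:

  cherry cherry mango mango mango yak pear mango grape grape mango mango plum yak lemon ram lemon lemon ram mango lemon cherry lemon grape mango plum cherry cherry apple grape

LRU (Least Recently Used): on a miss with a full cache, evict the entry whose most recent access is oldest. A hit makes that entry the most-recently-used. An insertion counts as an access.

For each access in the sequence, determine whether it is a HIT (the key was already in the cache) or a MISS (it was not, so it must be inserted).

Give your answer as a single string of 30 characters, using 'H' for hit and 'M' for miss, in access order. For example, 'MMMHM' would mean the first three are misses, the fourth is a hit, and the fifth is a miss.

Answer: MHMHHMMMMHHHMMMMHHHMMMHMMMMHMM

Derivation:
LRU simulation (capacity=2):
  1. access cherry: MISS. Cache (LRU->MRU): [cherry]
  2. access cherry: HIT. Cache (LRU->MRU): [cherry]
  3. access mango: MISS. Cache (LRU->MRU): [cherry mango]
  4. access mango: HIT. Cache (LRU->MRU): [cherry mango]
  5. access mango: HIT. Cache (LRU->MRU): [cherry mango]
  6. access yak: MISS, evict cherry. Cache (LRU->MRU): [mango yak]
  7. access pear: MISS, evict mango. Cache (LRU->MRU): [yak pear]
  8. access mango: MISS, evict yak. Cache (LRU->MRU): [pear mango]
  9. access grape: MISS, evict pear. Cache (LRU->MRU): [mango grape]
  10. access grape: HIT. Cache (LRU->MRU): [mango grape]
  11. access mango: HIT. Cache (LRU->MRU): [grape mango]
  12. access mango: HIT. Cache (LRU->MRU): [grape mango]
  13. access plum: MISS, evict grape. Cache (LRU->MRU): [mango plum]
  14. access yak: MISS, evict mango. Cache (LRU->MRU): [plum yak]
  15. access lemon: MISS, evict plum. Cache (LRU->MRU): [yak lemon]
  16. access ram: MISS, evict yak. Cache (LRU->MRU): [lemon ram]
  17. access lemon: HIT. Cache (LRU->MRU): [ram lemon]
  18. access lemon: HIT. Cache (LRU->MRU): [ram lemon]
  19. access ram: HIT. Cache (LRU->MRU): [lemon ram]
  20. access mango: MISS, evict lemon. Cache (LRU->MRU): [ram mango]
  21. access lemon: MISS, evict ram. Cache (LRU->MRU): [mango lemon]
  22. access cherry: MISS, evict mango. Cache (LRU->MRU): [lemon cherry]
  23. access lemon: HIT. Cache (LRU->MRU): [cherry lemon]
  24. access grape: MISS, evict cherry. Cache (LRU->MRU): [lemon grape]
  25. access mango: MISS, evict lemon. Cache (LRU->MRU): [grape mango]
  26. access plum: MISS, evict grape. Cache (LRU->MRU): [mango plum]
  27. access cherry: MISS, evict mango. Cache (LRU->MRU): [plum cherry]
  28. access cherry: HIT. Cache (LRU->MRU): [plum cherry]
  29. access apple: MISS, evict plum. Cache (LRU->MRU): [cherry apple]
  30. access grape: MISS, evict cherry. Cache (LRU->MRU): [apple grape]
Total: 11 hits, 19 misses, 17 evictions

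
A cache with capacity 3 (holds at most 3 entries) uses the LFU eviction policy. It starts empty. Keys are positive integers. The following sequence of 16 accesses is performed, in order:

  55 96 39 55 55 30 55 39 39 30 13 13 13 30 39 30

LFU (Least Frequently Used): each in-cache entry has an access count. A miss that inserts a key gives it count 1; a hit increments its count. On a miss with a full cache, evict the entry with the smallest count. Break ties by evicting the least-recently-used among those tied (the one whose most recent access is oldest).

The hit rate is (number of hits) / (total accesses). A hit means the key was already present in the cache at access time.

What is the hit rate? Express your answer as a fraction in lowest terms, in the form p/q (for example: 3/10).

LFU simulation (capacity=3):
  1. access 55: MISS. Cache: [55(c=1)]
  2. access 96: MISS. Cache: [55(c=1) 96(c=1)]
  3. access 39: MISS. Cache: [55(c=1) 96(c=1) 39(c=1)]
  4. access 55: HIT, count now 2. Cache: [96(c=1) 39(c=1) 55(c=2)]
  5. access 55: HIT, count now 3. Cache: [96(c=1) 39(c=1) 55(c=3)]
  6. access 30: MISS, evict 96(c=1). Cache: [39(c=1) 30(c=1) 55(c=3)]
  7. access 55: HIT, count now 4. Cache: [39(c=1) 30(c=1) 55(c=4)]
  8. access 39: HIT, count now 2. Cache: [30(c=1) 39(c=2) 55(c=4)]
  9. access 39: HIT, count now 3. Cache: [30(c=1) 39(c=3) 55(c=4)]
  10. access 30: HIT, count now 2. Cache: [30(c=2) 39(c=3) 55(c=4)]
  11. access 13: MISS, evict 30(c=2). Cache: [13(c=1) 39(c=3) 55(c=4)]
  12. access 13: HIT, count now 2. Cache: [13(c=2) 39(c=3) 55(c=4)]
  13. access 13: HIT, count now 3. Cache: [39(c=3) 13(c=3) 55(c=4)]
  14. access 30: MISS, evict 39(c=3). Cache: [30(c=1) 13(c=3) 55(c=4)]
  15. access 39: MISS, evict 30(c=1). Cache: [39(c=1) 13(c=3) 55(c=4)]
  16. access 30: MISS, evict 39(c=1). Cache: [30(c=1) 13(c=3) 55(c=4)]
Total: 8 hits, 8 misses, 5 evictions

Hit rate = 8/16 = 1/2

Answer: 1/2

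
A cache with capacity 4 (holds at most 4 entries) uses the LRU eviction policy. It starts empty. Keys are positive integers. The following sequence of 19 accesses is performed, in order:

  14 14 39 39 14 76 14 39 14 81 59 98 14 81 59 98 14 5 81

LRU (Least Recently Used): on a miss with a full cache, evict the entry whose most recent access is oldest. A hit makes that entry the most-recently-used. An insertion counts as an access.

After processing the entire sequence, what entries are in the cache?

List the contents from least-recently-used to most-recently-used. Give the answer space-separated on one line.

LRU simulation (capacity=4):
  1. access 14: MISS. Cache (LRU->MRU): [14]
  2. access 14: HIT. Cache (LRU->MRU): [14]
  3. access 39: MISS. Cache (LRU->MRU): [14 39]
  4. access 39: HIT. Cache (LRU->MRU): [14 39]
  5. access 14: HIT. Cache (LRU->MRU): [39 14]
  6. access 76: MISS. Cache (LRU->MRU): [39 14 76]
  7. access 14: HIT. Cache (LRU->MRU): [39 76 14]
  8. access 39: HIT. Cache (LRU->MRU): [76 14 39]
  9. access 14: HIT. Cache (LRU->MRU): [76 39 14]
  10. access 81: MISS. Cache (LRU->MRU): [76 39 14 81]
  11. access 59: MISS, evict 76. Cache (LRU->MRU): [39 14 81 59]
  12. access 98: MISS, evict 39. Cache (LRU->MRU): [14 81 59 98]
  13. access 14: HIT. Cache (LRU->MRU): [81 59 98 14]
  14. access 81: HIT. Cache (LRU->MRU): [59 98 14 81]
  15. access 59: HIT. Cache (LRU->MRU): [98 14 81 59]
  16. access 98: HIT. Cache (LRU->MRU): [14 81 59 98]
  17. access 14: HIT. Cache (LRU->MRU): [81 59 98 14]
  18. access 5: MISS, evict 81. Cache (LRU->MRU): [59 98 14 5]
  19. access 81: MISS, evict 59. Cache (LRU->MRU): [98 14 5 81]
Total: 11 hits, 8 misses, 4 evictions

Answer: 98 14 5 81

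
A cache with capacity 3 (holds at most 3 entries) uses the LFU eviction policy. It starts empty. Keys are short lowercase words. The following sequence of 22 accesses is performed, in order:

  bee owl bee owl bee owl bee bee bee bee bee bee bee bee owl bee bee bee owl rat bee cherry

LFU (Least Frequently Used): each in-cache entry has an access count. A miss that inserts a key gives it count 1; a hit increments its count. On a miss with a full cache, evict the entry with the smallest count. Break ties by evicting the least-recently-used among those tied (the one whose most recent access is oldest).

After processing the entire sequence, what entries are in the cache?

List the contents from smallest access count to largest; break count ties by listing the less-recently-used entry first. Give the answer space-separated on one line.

Answer: cherry owl bee

Derivation:
LFU simulation (capacity=3):
  1. access bee: MISS. Cache: [bee(c=1)]
  2. access owl: MISS. Cache: [bee(c=1) owl(c=1)]
  3. access bee: HIT, count now 2. Cache: [owl(c=1) bee(c=2)]
  4. access owl: HIT, count now 2. Cache: [bee(c=2) owl(c=2)]
  5. access bee: HIT, count now 3. Cache: [owl(c=2) bee(c=3)]
  6. access owl: HIT, count now 3. Cache: [bee(c=3) owl(c=3)]
  7. access bee: HIT, count now 4. Cache: [owl(c=3) bee(c=4)]
  8. access bee: HIT, count now 5. Cache: [owl(c=3) bee(c=5)]
  9. access bee: HIT, count now 6. Cache: [owl(c=3) bee(c=6)]
  10. access bee: HIT, count now 7. Cache: [owl(c=3) bee(c=7)]
  11. access bee: HIT, count now 8. Cache: [owl(c=3) bee(c=8)]
  12. access bee: HIT, count now 9. Cache: [owl(c=3) bee(c=9)]
  13. access bee: HIT, count now 10. Cache: [owl(c=3) bee(c=10)]
  14. access bee: HIT, count now 11. Cache: [owl(c=3) bee(c=11)]
  15. access owl: HIT, count now 4. Cache: [owl(c=4) bee(c=11)]
  16. access bee: HIT, count now 12. Cache: [owl(c=4) bee(c=12)]
  17. access bee: HIT, count now 13. Cache: [owl(c=4) bee(c=13)]
  18. access bee: HIT, count now 14. Cache: [owl(c=4) bee(c=14)]
  19. access owl: HIT, count now 5. Cache: [owl(c=5) bee(c=14)]
  20. access rat: MISS. Cache: [rat(c=1) owl(c=5) bee(c=14)]
  21. access bee: HIT, count now 15. Cache: [rat(c=1) owl(c=5) bee(c=15)]
  22. access cherry: MISS, evict rat(c=1). Cache: [cherry(c=1) owl(c=5) bee(c=15)]
Total: 18 hits, 4 misses, 1 evictions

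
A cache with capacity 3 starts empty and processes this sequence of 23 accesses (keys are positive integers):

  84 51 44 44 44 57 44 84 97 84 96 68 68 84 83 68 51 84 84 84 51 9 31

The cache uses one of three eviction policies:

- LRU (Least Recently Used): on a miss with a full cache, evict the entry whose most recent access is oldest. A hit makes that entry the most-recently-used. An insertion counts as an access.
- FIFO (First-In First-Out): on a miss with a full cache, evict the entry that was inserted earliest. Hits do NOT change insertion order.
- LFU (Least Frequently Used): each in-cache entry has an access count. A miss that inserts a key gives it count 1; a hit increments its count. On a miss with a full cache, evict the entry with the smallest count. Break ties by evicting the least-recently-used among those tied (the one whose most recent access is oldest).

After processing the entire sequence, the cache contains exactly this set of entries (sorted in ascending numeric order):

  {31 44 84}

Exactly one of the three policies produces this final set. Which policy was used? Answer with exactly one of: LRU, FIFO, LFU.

Answer: LFU

Derivation:
Simulating under each policy and comparing final sets:
  LRU: final set = {9 31 51} -> differs
  FIFO: final set = {9 31 51} -> differs
  LFU: final set = {31 44 84} -> MATCHES target
Only LFU produces the target set.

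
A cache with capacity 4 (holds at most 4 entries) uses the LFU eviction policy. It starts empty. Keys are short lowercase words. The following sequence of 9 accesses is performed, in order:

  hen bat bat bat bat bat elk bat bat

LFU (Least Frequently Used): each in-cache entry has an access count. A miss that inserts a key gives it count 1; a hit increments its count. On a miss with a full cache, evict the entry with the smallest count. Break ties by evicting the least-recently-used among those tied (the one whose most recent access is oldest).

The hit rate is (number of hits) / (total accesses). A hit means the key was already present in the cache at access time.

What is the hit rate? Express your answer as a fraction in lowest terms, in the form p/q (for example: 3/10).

Answer: 2/3

Derivation:
LFU simulation (capacity=4):
  1. access hen: MISS. Cache: [hen(c=1)]
  2. access bat: MISS. Cache: [hen(c=1) bat(c=1)]
  3. access bat: HIT, count now 2. Cache: [hen(c=1) bat(c=2)]
  4. access bat: HIT, count now 3. Cache: [hen(c=1) bat(c=3)]
  5. access bat: HIT, count now 4. Cache: [hen(c=1) bat(c=4)]
  6. access bat: HIT, count now 5. Cache: [hen(c=1) bat(c=5)]
  7. access elk: MISS. Cache: [hen(c=1) elk(c=1) bat(c=5)]
  8. access bat: HIT, count now 6. Cache: [hen(c=1) elk(c=1) bat(c=6)]
  9. access bat: HIT, count now 7. Cache: [hen(c=1) elk(c=1) bat(c=7)]
Total: 6 hits, 3 misses, 0 evictions

Hit rate = 6/9 = 2/3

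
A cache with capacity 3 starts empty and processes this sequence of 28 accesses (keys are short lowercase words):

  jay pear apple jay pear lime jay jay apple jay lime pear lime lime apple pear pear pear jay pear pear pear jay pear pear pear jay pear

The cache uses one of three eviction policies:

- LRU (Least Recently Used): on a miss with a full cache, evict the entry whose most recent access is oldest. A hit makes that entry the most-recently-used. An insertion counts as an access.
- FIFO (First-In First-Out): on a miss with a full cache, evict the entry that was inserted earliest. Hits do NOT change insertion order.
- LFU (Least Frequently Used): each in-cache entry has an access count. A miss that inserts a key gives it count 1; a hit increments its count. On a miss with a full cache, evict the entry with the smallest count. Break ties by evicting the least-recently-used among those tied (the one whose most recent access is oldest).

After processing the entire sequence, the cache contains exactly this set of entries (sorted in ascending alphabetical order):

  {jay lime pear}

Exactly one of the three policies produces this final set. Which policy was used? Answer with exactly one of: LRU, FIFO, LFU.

Simulating under each policy and comparing final sets:
  LRU: final set = {apple jay pear} -> differs
  FIFO: final set = {apple jay pear} -> differs
  LFU: final set = {jay lime pear} -> MATCHES target
Only LFU produces the target set.

Answer: LFU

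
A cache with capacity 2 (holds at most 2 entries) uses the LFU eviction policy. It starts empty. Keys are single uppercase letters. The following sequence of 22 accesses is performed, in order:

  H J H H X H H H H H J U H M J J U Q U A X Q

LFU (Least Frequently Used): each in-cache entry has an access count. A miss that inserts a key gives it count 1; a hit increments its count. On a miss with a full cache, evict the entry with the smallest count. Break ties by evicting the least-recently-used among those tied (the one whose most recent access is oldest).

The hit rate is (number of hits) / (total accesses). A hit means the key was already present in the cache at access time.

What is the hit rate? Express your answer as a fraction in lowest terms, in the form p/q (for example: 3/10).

Answer: 9/22

Derivation:
LFU simulation (capacity=2):
  1. access H: MISS. Cache: [H(c=1)]
  2. access J: MISS. Cache: [H(c=1) J(c=1)]
  3. access H: HIT, count now 2. Cache: [J(c=1) H(c=2)]
  4. access H: HIT, count now 3. Cache: [J(c=1) H(c=3)]
  5. access X: MISS, evict J(c=1). Cache: [X(c=1) H(c=3)]
  6. access H: HIT, count now 4. Cache: [X(c=1) H(c=4)]
  7. access H: HIT, count now 5. Cache: [X(c=1) H(c=5)]
  8. access H: HIT, count now 6. Cache: [X(c=1) H(c=6)]
  9. access H: HIT, count now 7. Cache: [X(c=1) H(c=7)]
  10. access H: HIT, count now 8. Cache: [X(c=1) H(c=8)]
  11. access J: MISS, evict X(c=1). Cache: [J(c=1) H(c=8)]
  12. access U: MISS, evict J(c=1). Cache: [U(c=1) H(c=8)]
  13. access H: HIT, count now 9. Cache: [U(c=1) H(c=9)]
  14. access M: MISS, evict U(c=1). Cache: [M(c=1) H(c=9)]
  15. access J: MISS, evict M(c=1). Cache: [J(c=1) H(c=9)]
  16. access J: HIT, count now 2. Cache: [J(c=2) H(c=9)]
  17. access U: MISS, evict J(c=2). Cache: [U(c=1) H(c=9)]
  18. access Q: MISS, evict U(c=1). Cache: [Q(c=1) H(c=9)]
  19. access U: MISS, evict Q(c=1). Cache: [U(c=1) H(c=9)]
  20. access A: MISS, evict U(c=1). Cache: [A(c=1) H(c=9)]
  21. access X: MISS, evict A(c=1). Cache: [X(c=1) H(c=9)]
  22. access Q: MISS, evict X(c=1). Cache: [Q(c=1) H(c=9)]
Total: 9 hits, 13 misses, 11 evictions

Hit rate = 9/22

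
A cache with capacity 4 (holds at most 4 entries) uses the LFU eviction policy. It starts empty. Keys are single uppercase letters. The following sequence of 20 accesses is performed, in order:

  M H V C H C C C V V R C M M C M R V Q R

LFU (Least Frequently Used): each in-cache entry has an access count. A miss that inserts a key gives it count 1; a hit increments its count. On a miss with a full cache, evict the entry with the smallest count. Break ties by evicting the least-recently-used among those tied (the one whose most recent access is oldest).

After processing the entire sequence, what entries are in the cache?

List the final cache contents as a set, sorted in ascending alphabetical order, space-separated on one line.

LFU simulation (capacity=4):
  1. access M: MISS. Cache: [M(c=1)]
  2. access H: MISS. Cache: [M(c=1) H(c=1)]
  3. access V: MISS. Cache: [M(c=1) H(c=1) V(c=1)]
  4. access C: MISS. Cache: [M(c=1) H(c=1) V(c=1) C(c=1)]
  5. access H: HIT, count now 2. Cache: [M(c=1) V(c=1) C(c=1) H(c=2)]
  6. access C: HIT, count now 2. Cache: [M(c=1) V(c=1) H(c=2) C(c=2)]
  7. access C: HIT, count now 3. Cache: [M(c=1) V(c=1) H(c=2) C(c=3)]
  8. access C: HIT, count now 4. Cache: [M(c=1) V(c=1) H(c=2) C(c=4)]
  9. access V: HIT, count now 2. Cache: [M(c=1) H(c=2) V(c=2) C(c=4)]
  10. access V: HIT, count now 3. Cache: [M(c=1) H(c=2) V(c=3) C(c=4)]
  11. access R: MISS, evict M(c=1). Cache: [R(c=1) H(c=2) V(c=3) C(c=4)]
  12. access C: HIT, count now 5. Cache: [R(c=1) H(c=2) V(c=3) C(c=5)]
  13. access M: MISS, evict R(c=1). Cache: [M(c=1) H(c=2) V(c=3) C(c=5)]
  14. access M: HIT, count now 2. Cache: [H(c=2) M(c=2) V(c=3) C(c=5)]
  15. access C: HIT, count now 6. Cache: [H(c=2) M(c=2) V(c=3) C(c=6)]
  16. access M: HIT, count now 3. Cache: [H(c=2) V(c=3) M(c=3) C(c=6)]
  17. access R: MISS, evict H(c=2). Cache: [R(c=1) V(c=3) M(c=3) C(c=6)]
  18. access V: HIT, count now 4. Cache: [R(c=1) M(c=3) V(c=4) C(c=6)]
  19. access Q: MISS, evict R(c=1). Cache: [Q(c=1) M(c=3) V(c=4) C(c=6)]
  20. access R: MISS, evict Q(c=1). Cache: [R(c=1) M(c=3) V(c=4) C(c=6)]
Total: 11 hits, 9 misses, 5 evictions

Answer: C M R V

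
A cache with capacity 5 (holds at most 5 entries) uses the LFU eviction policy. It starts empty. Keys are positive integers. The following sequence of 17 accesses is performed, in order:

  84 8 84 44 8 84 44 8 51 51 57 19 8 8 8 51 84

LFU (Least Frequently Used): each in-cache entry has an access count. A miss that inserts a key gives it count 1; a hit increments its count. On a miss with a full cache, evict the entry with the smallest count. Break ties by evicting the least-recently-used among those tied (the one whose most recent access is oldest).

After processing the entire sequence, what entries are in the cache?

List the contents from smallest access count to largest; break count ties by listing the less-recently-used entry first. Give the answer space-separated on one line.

Answer: 19 44 51 84 8

Derivation:
LFU simulation (capacity=5):
  1. access 84: MISS. Cache: [84(c=1)]
  2. access 8: MISS. Cache: [84(c=1) 8(c=1)]
  3. access 84: HIT, count now 2. Cache: [8(c=1) 84(c=2)]
  4. access 44: MISS. Cache: [8(c=1) 44(c=1) 84(c=2)]
  5. access 8: HIT, count now 2. Cache: [44(c=1) 84(c=2) 8(c=2)]
  6. access 84: HIT, count now 3. Cache: [44(c=1) 8(c=2) 84(c=3)]
  7. access 44: HIT, count now 2. Cache: [8(c=2) 44(c=2) 84(c=3)]
  8. access 8: HIT, count now 3. Cache: [44(c=2) 84(c=3) 8(c=3)]
  9. access 51: MISS. Cache: [51(c=1) 44(c=2) 84(c=3) 8(c=3)]
  10. access 51: HIT, count now 2. Cache: [44(c=2) 51(c=2) 84(c=3) 8(c=3)]
  11. access 57: MISS. Cache: [57(c=1) 44(c=2) 51(c=2) 84(c=3) 8(c=3)]
  12. access 19: MISS, evict 57(c=1). Cache: [19(c=1) 44(c=2) 51(c=2) 84(c=3) 8(c=3)]
  13. access 8: HIT, count now 4. Cache: [19(c=1) 44(c=2) 51(c=2) 84(c=3) 8(c=4)]
  14. access 8: HIT, count now 5. Cache: [19(c=1) 44(c=2) 51(c=2) 84(c=3) 8(c=5)]
  15. access 8: HIT, count now 6. Cache: [19(c=1) 44(c=2) 51(c=2) 84(c=3) 8(c=6)]
  16. access 51: HIT, count now 3. Cache: [19(c=1) 44(c=2) 84(c=3) 51(c=3) 8(c=6)]
  17. access 84: HIT, count now 4. Cache: [19(c=1) 44(c=2) 51(c=3) 84(c=4) 8(c=6)]
Total: 11 hits, 6 misses, 1 evictions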